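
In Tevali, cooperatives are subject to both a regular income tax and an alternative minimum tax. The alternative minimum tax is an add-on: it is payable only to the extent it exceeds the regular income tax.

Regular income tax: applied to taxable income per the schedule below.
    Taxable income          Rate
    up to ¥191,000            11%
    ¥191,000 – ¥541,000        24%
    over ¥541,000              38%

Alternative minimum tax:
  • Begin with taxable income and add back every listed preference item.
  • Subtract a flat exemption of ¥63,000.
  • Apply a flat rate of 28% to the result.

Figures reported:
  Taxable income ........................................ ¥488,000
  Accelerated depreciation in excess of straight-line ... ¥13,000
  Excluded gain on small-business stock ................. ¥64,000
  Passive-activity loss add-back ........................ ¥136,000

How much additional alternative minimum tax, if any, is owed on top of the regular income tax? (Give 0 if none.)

Regular income tax:
  ¥191,000 × 11% = ¥21,010
  ¥297,000 × 24% = ¥71,280
  → ¥92,290

Alternative minimum tax:
  Adjusted income: ¥488,000 + ¥13,000 + ¥64,000 + ¥136,000 = ¥701,000
  Less exemption ¥63,000 → base ¥638,000
  ¥638,000 × 28% = ¥178,640

Excess of alternative minimum tax over regular income tax: ¥178,640 − ¥92,290 = ¥86,350.

¥86,350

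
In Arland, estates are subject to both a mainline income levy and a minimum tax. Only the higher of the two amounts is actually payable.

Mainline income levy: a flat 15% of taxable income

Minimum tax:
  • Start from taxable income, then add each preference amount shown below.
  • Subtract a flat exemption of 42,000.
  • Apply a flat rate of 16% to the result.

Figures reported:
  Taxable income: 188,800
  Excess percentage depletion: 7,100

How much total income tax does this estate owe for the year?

28,320

Mainline income levy:
  188,800 × 15% = 28,320

Minimum tax:
  Adjusted income: 188,800 + 7,100 = 195,900
  Less exemption 42,000 → base 153,900
  153,900 × 16% = 24,624

28,320 > 24,624, so the mainline income levy governs.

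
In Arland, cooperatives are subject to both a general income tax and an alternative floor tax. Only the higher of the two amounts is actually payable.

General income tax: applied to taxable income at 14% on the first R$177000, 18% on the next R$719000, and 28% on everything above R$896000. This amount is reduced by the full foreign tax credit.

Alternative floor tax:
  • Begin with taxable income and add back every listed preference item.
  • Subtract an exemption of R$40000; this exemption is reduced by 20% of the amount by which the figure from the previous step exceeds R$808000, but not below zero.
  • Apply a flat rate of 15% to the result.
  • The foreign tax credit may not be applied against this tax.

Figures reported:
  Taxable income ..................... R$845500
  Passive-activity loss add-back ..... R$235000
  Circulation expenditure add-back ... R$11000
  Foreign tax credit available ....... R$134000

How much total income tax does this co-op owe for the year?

R$163725

Alternative floor tax:
  Adjusted income: R$845500 + R$235000 + R$11000 = R$1091500
  Exemption: 20% × (R$1091500 − R$808000) = R$56700 ≥ R$40000, so the exemption is fully phased out
  Base: R$1091500 − R$0 = R$1091500
  R$1091500 × 15% = R$163725

General income tax:
  R$177000 × 14% = R$24780
  R$668500 × 18% = R$120330
  → R$145110
  Less foreign tax credit R$134000 → R$11110

R$163725 > R$11110, so the alternative floor tax is the binding amount.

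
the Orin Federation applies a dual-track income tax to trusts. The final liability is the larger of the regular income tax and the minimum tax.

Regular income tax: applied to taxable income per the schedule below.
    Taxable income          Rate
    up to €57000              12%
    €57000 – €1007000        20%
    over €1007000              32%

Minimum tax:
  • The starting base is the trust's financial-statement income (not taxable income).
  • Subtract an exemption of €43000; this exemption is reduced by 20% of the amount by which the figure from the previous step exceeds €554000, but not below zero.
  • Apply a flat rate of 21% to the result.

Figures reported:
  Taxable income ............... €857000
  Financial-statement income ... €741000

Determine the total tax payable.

€166840

Regular income tax:
  €57000 × 12% = €6840
  €800000 × 20% = €160000
  → €166840

Minimum tax:
  Base (financial-statement income): €741000
  Exemption: €43000 − 20% × (€741000 − €554000) = €43000 − €37400 = €5600
  Base: €741000 − €5600 = €735400
  €735400 × 21% = €154434

€166840 > €154434, so the regular income tax governs.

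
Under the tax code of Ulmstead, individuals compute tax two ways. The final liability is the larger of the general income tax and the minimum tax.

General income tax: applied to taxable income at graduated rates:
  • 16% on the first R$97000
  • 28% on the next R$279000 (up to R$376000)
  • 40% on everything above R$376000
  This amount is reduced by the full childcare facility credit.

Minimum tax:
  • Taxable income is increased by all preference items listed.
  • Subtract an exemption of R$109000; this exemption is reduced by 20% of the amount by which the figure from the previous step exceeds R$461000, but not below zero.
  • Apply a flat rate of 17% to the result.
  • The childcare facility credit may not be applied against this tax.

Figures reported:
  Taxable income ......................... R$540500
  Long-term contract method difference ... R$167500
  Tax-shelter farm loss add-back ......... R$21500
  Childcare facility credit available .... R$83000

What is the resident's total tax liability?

Minimum tax:
  Adjusted income: R$540500 + R$167500 + R$21500 = R$729500
  Exemption: R$109000 − 20% × (R$729500 − R$461000) = R$109000 − R$53700 = R$55300
  Base: R$729500 − R$55300 = R$674200
  R$674200 × 17% = R$114614

General income tax:
  R$97000 × 16% = R$15520
  R$279000 × 28% = R$78120
  R$164500 × 40% = R$65800
  → R$159440
  Less childcare facility credit R$83000 → R$76440

R$114614 > R$76440, so the minimum tax is the binding amount.

R$114614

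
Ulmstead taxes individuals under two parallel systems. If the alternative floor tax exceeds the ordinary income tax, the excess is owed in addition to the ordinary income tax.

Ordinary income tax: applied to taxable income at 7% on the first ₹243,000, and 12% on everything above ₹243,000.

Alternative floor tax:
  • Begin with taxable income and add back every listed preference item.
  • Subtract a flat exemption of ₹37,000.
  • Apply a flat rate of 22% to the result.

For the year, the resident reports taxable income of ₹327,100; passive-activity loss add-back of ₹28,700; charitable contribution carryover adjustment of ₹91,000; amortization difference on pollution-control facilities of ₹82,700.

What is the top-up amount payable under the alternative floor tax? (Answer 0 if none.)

₹81,248

Ordinary income tax:
  ₹243,000 × 7% = ₹17,010
  ₹84,100 × 12% = ₹10,092
  → ₹27,102

Alternative floor tax:
  Adjusted income: ₹327,100 + ₹28,700 + ₹91,000 + ₹82,700 = ₹529,500
  Less exemption ₹37,000 → base ₹492,500
  ₹492,500 × 22% = ₹108,350

Excess of alternative floor tax over ordinary income tax: ₹108,350 − ₹27,102 = ₹81,248.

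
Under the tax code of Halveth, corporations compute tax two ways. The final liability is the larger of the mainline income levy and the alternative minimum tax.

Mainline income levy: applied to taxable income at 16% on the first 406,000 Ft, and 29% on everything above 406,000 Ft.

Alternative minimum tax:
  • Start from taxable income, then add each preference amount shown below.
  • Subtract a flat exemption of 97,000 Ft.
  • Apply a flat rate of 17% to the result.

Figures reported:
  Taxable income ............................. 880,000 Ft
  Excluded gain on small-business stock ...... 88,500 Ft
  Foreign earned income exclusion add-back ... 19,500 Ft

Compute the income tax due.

Alternative minimum tax:
  Adjusted income: 880,000 Ft + 88,500 Ft + 19,500 Ft = 988,000 Ft
  Less exemption 97,000 Ft → base 891,000 Ft
  891,000 Ft × 17% = 151,470 Ft

Mainline income levy:
  406,000 Ft × 16% = 64,960 Ft
  474,000 Ft × 29% = 137,460 Ft
  → 202,420 Ft

202,420 Ft > 151,470 Ft, so the mainline income levy governs.

202,420 Ft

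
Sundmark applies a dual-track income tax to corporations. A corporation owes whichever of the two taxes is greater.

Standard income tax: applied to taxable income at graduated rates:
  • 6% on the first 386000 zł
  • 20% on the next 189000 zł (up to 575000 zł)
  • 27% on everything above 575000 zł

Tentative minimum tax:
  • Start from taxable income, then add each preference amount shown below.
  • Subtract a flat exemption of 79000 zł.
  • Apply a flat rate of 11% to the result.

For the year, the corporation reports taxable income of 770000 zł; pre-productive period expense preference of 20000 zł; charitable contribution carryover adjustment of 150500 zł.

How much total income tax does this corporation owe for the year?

113610 zł

Tentative minimum tax:
  Adjusted income: 770000 zł + 20000 zł + 150500 zł = 940500 zł
  Less exemption 79000 zł → base 861500 zł
  861500 zł × 11% = 94765 zł

Standard income tax:
  386000 zł × 6% = 23160 zł
  189000 zł × 20% = 37800 zł
  195000 zł × 27% = 52650 zł
  → 113610 zł

113610 zł > 94765 zł, so the standard income tax governs.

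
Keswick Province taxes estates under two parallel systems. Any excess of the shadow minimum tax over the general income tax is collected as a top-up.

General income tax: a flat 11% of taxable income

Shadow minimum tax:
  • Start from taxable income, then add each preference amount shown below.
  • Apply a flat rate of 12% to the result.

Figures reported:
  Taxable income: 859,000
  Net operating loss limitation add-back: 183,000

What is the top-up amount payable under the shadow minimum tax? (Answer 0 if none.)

30,550

General income tax:
  859,000 × 11% = 94,490

Shadow minimum tax:
  Adjusted income: 859,000 + 183,000 = 1,042,000
  1,042,000 × 12% = 125,040

Excess of shadow minimum tax over general income tax: 125,040 − 94,490 = 30,550.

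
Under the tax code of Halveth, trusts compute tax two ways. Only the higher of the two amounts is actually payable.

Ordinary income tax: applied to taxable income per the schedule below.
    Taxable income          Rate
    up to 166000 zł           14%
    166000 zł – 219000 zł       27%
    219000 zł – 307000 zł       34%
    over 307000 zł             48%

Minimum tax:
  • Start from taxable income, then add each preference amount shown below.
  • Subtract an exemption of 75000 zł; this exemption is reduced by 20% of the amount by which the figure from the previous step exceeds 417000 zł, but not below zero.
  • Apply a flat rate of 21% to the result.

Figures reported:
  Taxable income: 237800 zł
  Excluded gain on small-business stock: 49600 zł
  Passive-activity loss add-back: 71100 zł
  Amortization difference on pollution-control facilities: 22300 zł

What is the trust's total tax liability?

Ordinary income tax:
  166000 zł × 14% = 23240 zł
  53000 zł × 27% = 14310 zł
  18800 zł × 34% = 6392 zł
  → 43942 zł

Minimum tax:
  Adjusted income: 237800 zł + 49600 zł + 71100 zł + 22300 zł = 380800 zł
  Exemption: 380800 zł ≤ 417000 zł, so full 75000 zł applies
  Base: 380800 zł − 75000 zł = 305800 zł
  305800 zł × 21% = 64218 zł

64218 zł > 43942 zł, so the minimum tax is the binding amount.

64218 zł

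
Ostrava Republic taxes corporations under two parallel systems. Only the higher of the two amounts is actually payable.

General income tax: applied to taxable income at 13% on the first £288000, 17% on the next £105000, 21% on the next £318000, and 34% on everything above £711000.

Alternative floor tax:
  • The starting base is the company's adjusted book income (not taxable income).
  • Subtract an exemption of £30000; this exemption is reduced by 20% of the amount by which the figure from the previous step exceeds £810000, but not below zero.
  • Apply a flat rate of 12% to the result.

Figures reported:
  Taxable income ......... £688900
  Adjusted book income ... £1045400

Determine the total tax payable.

£125448

Alternative floor tax:
  Base (adjusted book income): £1045400
  Exemption: 20% × (£1045400 − £810000) = £47080 ≥ £30000, so the exemption is fully phased out
  Base: £1045400 − £0 = £1045400
  £1045400 × 12% = £125448

General income tax:
  £288000 × 13% = £37440
  £105000 × 17% = £17850
  £295900 × 21% = £62139
  → £117429

£125448 > £117429, so the alternative floor tax is the binding amount.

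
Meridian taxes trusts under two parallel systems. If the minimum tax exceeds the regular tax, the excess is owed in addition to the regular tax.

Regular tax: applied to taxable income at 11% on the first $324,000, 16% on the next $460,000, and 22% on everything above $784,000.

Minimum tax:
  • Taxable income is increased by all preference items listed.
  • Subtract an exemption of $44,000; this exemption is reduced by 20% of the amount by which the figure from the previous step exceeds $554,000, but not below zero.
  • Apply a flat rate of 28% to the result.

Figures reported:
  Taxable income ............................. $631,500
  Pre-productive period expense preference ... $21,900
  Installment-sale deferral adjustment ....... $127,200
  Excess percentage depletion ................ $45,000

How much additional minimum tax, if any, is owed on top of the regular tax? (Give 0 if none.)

Minimum tax:
  Adjusted income: $631,500 + $21,900 + $127,200 + $45,000 = $825,600
  Exemption: 20% × ($825,600 − $554,000) = $54,320 ≥ $44,000, so the exemption is fully phased out
  Base: $825,600 − $0 = $825,600
  $825,600 × 28% = $231,168

Regular tax:
  $324,000 × 11% = $35,640
  $307,500 × 16% = $49,200
  → $84,840

Excess of minimum tax over regular tax: $231,168 − $84,840 = $146,328.

$146,328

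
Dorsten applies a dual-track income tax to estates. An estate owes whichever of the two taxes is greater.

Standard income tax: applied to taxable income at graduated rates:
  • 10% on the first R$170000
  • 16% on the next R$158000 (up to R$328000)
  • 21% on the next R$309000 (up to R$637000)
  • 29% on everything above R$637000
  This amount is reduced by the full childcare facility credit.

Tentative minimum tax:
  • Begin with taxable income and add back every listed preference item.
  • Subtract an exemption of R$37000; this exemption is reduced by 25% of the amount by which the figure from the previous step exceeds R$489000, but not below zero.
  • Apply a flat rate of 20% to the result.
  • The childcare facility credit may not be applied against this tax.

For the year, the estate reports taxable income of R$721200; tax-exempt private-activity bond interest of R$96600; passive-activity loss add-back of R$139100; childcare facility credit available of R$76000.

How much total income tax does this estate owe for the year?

Tentative minimum tax:
  Adjusted income: R$721200 + R$96600 + R$139100 = R$956900
  Exemption: 25% × (R$956900 − R$489000) = R$116975 ≥ R$37000, so the exemption is fully phased out
  Base: R$956900 − R$0 = R$956900
  R$956900 × 20% = R$191380

Standard income tax:
  R$170000 × 10% = R$17000
  R$158000 × 16% = R$25280
  R$309000 × 21% = R$64890
  R$84200 × 29% = R$24418
  → R$131588
  Less childcare facility credit R$76000 → R$55588

R$191380 > R$55588, so the tentative minimum tax is the binding amount.

R$191380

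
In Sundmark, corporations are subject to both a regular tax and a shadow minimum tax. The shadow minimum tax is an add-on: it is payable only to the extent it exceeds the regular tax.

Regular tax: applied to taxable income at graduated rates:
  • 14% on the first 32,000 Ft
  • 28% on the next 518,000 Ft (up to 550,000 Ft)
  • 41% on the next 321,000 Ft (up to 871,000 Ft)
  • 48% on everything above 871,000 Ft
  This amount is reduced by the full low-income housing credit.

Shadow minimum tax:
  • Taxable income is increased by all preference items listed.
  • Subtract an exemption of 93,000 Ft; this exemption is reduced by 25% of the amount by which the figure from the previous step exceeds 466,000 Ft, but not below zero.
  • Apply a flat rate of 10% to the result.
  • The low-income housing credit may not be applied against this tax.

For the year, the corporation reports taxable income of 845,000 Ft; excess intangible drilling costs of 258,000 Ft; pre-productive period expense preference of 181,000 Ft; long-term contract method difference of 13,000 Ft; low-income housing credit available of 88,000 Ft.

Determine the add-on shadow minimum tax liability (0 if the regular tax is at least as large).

0 Ft

Regular tax:
  32,000 Ft × 14% = 4,480 Ft
  518,000 Ft × 28% = 145,040 Ft
  295,000 Ft × 41% = 120,950 Ft
  → 270,470 Ft
  Less low-income housing credit 88,000 Ft → 182,470 Ft

Shadow minimum tax:
  Adjusted income: 845,000 Ft + 258,000 Ft + 181,000 Ft + 13,000 Ft = 1,297,000 Ft
  Exemption: 25% × (1,297,000 Ft − 466,000 Ft) = 207,750 Ft ≥ 93,000 Ft, so the exemption is fully phased out
  Base: 1,297,000 Ft − 0 Ft = 1,297,000 Ft
  1,297,000 Ft × 10% = 129,700 Ft

129,700 Ft ≤ 182,470 Ft, so no add-on is due.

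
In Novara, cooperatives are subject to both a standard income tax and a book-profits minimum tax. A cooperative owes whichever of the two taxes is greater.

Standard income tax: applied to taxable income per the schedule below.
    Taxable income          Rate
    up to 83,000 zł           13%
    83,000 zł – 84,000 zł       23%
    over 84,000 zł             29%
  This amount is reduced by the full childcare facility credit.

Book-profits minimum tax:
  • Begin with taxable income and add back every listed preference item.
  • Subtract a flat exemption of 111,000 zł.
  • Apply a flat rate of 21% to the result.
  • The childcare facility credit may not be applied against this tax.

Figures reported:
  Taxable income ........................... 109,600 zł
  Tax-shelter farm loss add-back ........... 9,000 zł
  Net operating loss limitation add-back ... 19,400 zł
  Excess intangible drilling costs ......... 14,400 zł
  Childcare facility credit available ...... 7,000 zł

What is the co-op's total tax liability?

Book-profits minimum tax:
  Adjusted income: 109,600 zł + 9,000 zł + 19,400 zł + 14,400 zł = 152,400 zł
  Less exemption 111,000 zł → base 41,400 zł
  41,400 zł × 21% = 8,694 zł

Standard income tax:
  83,000 zł × 13% = 10,790 zł
  1,000 zł × 23% = 230 zł
  25,600 zł × 29% = 7,424 zł
  → 18,444 zł
  Less childcare facility credit 7,000 zł → 11,444 zł

11,444 zł > 8,694 zł, so the standard income tax governs.

11,444 zł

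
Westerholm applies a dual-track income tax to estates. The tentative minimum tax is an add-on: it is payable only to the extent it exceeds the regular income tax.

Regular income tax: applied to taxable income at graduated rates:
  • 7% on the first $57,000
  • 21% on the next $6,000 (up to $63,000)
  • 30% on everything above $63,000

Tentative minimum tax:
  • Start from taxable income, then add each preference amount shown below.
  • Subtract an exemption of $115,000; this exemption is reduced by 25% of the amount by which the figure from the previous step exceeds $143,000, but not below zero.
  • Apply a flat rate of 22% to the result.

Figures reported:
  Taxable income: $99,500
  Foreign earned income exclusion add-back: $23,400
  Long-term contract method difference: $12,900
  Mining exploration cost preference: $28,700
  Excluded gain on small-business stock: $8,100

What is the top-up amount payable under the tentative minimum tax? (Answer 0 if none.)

Tentative minimum tax:
  Adjusted income: $99,500 + $23,400 + $12,900 + $28,700 + $8,100 = $172,600
  Exemption: $115,000 − 25% × ($172,600 − $143,000) = $115,000 − $7,400 = $107,600
  Base: $172,600 − $107,600 = $65,000
  $65,000 × 22% = $14,300

Regular income tax:
  $57,000 × 7% = $3,990
  $6,000 × 21% = $1,260
  $36,500 × 30% = $10,950
  → $16,200

$14,300 ≤ $16,200, so no add-on is due.

$0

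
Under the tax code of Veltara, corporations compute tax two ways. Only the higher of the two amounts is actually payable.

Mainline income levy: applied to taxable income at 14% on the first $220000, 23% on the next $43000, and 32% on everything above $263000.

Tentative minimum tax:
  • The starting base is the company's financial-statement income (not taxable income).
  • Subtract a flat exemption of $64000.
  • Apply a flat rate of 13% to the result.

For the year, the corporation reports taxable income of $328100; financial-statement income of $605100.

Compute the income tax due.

$70343

Mainline income levy:
  $220000 × 14% = $30800
  $43000 × 23% = $9890
  $65100 × 32% = $20832
  → $61522

Tentative minimum tax:
  Base (financial-statement income): $605100
  Less exemption $64000 → base $541100
  $541100 × 13% = $70343

$70343 > $61522, so the tentative minimum tax is the binding amount.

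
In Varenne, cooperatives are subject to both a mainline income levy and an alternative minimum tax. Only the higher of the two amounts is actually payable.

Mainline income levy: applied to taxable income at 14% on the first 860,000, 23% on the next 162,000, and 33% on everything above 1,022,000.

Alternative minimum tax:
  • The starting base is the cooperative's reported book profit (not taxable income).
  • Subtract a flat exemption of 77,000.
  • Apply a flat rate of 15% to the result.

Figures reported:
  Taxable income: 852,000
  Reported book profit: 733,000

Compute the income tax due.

119,280

Alternative minimum tax:
  Base (reported book profit): 733,000
  Less exemption 77,000 → base 656,000
  656,000 × 15% = 98,400

Mainline income levy:
  852,000 × 14% = 119,280

119,280 > 98,400, so the mainline income levy governs.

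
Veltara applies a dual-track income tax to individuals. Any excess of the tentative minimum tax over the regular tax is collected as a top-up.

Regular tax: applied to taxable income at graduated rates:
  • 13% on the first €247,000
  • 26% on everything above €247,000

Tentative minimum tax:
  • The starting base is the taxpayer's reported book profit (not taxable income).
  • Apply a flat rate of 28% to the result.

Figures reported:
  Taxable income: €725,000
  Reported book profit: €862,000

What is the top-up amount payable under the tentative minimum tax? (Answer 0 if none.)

€84,970

Tentative minimum tax:
  Base (reported book profit): €862,000
  €862,000 × 28% = €241,360

Regular tax:
  €247,000 × 13% = €32,110
  €478,000 × 26% = €124,280
  → €156,390

Excess of tentative minimum tax over regular tax: €241,360 − €156,390 = €84,970.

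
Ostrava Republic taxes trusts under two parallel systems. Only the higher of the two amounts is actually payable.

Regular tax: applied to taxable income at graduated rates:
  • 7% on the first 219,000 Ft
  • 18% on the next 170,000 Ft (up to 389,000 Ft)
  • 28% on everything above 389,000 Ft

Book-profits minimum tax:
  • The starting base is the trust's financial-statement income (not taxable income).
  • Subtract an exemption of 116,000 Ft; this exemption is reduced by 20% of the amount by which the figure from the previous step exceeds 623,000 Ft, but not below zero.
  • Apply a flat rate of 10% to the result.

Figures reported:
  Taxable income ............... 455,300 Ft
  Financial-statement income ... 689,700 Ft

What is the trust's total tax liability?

64,494 Ft

Regular tax:
  219,000 Ft × 7% = 15,330 Ft
  170,000 Ft × 18% = 30,600 Ft
  66,300 Ft × 28% = 18,564 Ft
  → 64,494 Ft

Book-profits minimum tax:
  Base (financial-statement income): 689,700 Ft
  Exemption: 116,000 Ft − 20% × (689,700 Ft − 623,000 Ft) = 116,000 Ft − 13,340 Ft = 102,660 Ft
  Base: 689,700 Ft − 102,660 Ft = 587,040 Ft
  587,040 Ft × 10% = 58,704 Ft

64,494 Ft > 58,704 Ft, so the regular tax governs.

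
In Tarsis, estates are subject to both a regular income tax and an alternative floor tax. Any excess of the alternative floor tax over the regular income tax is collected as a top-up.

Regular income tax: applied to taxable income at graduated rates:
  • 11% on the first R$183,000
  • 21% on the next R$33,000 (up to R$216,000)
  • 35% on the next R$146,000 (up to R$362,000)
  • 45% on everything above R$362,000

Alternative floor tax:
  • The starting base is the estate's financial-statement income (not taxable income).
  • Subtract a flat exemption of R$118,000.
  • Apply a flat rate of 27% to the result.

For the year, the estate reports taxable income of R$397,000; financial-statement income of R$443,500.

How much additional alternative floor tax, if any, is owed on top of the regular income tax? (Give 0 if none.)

R$0

Alternative floor tax:
  Base (financial-statement income): R$443,500
  Less exemption R$118,000 → base R$325,500
  R$325,500 × 27% = R$87,885

Regular income tax:
  R$183,000 × 11% = R$20,130
  R$33,000 × 21% = R$6,930
  R$146,000 × 35% = R$51,100
  R$35,000 × 45% = R$15,750
  → R$93,910

R$87,885 ≤ R$93,910, so no add-on is due.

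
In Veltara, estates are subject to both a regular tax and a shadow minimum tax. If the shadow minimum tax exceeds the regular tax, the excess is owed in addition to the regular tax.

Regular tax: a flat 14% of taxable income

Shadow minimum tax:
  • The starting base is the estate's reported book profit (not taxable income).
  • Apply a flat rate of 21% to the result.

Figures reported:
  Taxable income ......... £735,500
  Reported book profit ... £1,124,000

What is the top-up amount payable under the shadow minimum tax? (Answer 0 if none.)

£133,070

Shadow minimum tax:
  Base (reported book profit): £1,124,000
  £1,124,000 × 21% = £236,040

Regular tax:
  £735,500 × 14% = £102,970

Excess of shadow minimum tax over regular tax: £236,040 − £102,970 = £133,070.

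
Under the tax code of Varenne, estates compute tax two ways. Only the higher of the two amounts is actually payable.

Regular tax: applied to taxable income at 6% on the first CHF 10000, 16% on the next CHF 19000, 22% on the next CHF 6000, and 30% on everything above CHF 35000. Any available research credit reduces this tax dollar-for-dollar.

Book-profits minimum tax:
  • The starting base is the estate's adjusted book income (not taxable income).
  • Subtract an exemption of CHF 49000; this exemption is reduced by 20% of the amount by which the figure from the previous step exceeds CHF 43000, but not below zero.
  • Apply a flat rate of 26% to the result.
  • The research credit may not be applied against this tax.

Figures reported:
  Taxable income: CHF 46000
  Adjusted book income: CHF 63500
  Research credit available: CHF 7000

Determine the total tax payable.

Regular tax:
  CHF 10000 × 6% = CHF 600
  CHF 19000 × 16% = CHF 3040
  CHF 6000 × 22% = CHF 1320
  CHF 11000 × 30% = CHF 3300
  → CHF 8260
  Less research credit CHF 7000 → CHF 1260

Book-profits minimum tax:
  Base (adjusted book income): CHF 63500
  Exemption: CHF 49000 − 20% × (CHF 63500 − CHF 43000) = CHF 49000 − CHF 4100 = CHF 44900
  Base: CHF 63500 − CHF 44900 = CHF 18600
  CHF 18600 × 26% = CHF 4836

CHF 4836 > CHF 1260, so the book-profits minimum tax is the binding amount.

CHF 4836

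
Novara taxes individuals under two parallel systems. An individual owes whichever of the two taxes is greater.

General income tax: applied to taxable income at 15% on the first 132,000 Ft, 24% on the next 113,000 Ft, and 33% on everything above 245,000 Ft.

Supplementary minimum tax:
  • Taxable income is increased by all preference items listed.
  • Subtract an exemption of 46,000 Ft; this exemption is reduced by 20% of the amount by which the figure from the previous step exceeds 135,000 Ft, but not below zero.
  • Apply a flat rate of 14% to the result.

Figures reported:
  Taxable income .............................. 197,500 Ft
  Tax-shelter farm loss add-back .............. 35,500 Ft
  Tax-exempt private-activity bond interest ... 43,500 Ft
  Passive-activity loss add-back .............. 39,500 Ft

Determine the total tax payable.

Supplementary minimum tax:
  Adjusted income: 197,500 Ft + 35,500 Ft + 43,500 Ft + 39,500 Ft = 316,000 Ft
  Exemption: 46,000 Ft − 20% × (316,000 Ft − 135,000 Ft) = 46,000 Ft − 36,200 Ft = 9,800 Ft
  Base: 316,000 Ft − 9,800 Ft = 306,200 Ft
  306,200 Ft × 14% = 42,868 Ft

General income tax:
  132,000 Ft × 15% = 19,800 Ft
  65,500 Ft × 24% = 15,720 Ft
  → 35,520 Ft

42,868 Ft > 35,520 Ft, so the supplementary minimum tax is the binding amount.

42,868 Ft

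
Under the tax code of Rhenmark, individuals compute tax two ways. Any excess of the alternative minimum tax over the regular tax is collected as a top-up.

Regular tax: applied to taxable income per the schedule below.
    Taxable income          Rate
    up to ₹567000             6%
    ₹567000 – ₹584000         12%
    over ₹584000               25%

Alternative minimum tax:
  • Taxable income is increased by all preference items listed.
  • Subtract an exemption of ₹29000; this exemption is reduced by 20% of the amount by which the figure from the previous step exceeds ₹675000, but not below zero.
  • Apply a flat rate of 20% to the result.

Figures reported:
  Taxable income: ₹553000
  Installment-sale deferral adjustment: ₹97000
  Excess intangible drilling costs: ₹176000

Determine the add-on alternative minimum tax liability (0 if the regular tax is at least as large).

Regular tax:
  ₹553000 × 6% = ₹33180

Alternative minimum tax:
  Adjusted income: ₹553000 + ₹97000 + ₹176000 = ₹826000
  Exemption: 20% × (₹826000 − ₹675000) = ₹30200 ≥ ₹29000, so the exemption is fully phased out
  Base: ₹826000 − ₹0 = ₹826000
  ₹826000 × 20% = ₹165200

Excess of alternative minimum tax over regular tax: ₹165200 − ₹33180 = ₹132020.

₹132020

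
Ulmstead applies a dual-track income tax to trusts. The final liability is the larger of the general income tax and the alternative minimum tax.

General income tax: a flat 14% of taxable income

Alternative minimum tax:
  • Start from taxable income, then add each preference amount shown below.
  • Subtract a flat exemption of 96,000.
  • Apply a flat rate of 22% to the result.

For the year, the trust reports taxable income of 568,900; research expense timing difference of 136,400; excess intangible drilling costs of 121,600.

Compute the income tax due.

160,798

General income tax:
  568,900 × 14% = 79,646

Alternative minimum tax:
  Adjusted income: 568,900 + 136,400 + 121,600 = 826,900
  Less exemption 96,000 → base 730,900
  730,900 × 22% = 160,798

160,798 > 79,646, so the alternative minimum tax is the binding amount.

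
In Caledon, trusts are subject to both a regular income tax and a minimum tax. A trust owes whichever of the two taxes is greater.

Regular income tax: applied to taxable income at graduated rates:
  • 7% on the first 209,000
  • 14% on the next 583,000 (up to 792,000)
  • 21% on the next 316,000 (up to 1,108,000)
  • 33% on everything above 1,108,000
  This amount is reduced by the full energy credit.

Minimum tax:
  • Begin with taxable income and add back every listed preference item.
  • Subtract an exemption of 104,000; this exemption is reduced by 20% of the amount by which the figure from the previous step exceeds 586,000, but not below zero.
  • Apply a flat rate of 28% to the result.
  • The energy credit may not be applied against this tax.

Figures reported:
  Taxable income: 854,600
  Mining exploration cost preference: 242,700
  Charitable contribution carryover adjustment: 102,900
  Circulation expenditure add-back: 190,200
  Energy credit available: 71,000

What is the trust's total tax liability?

Minimum tax:
  Adjusted income: 854,600 + 242,700 + 102,900 + 190,200 = 1,390,400
  Exemption: 20% × (1,390,400 − 586,000) = 160,880 ≥ 104,000, so the exemption is fully phased out
  Base: 1,390,400 − 0 = 1,390,400
  1,390,400 × 28% = 389,312

Regular income tax:
  209,000 × 7% = 14,630
  583,000 × 14% = 81,620
  62,600 × 21% = 13,146
  → 109,396
  Less energy credit 71,000 → 38,396

389,312 > 38,396, so the minimum tax is the binding amount.

389,312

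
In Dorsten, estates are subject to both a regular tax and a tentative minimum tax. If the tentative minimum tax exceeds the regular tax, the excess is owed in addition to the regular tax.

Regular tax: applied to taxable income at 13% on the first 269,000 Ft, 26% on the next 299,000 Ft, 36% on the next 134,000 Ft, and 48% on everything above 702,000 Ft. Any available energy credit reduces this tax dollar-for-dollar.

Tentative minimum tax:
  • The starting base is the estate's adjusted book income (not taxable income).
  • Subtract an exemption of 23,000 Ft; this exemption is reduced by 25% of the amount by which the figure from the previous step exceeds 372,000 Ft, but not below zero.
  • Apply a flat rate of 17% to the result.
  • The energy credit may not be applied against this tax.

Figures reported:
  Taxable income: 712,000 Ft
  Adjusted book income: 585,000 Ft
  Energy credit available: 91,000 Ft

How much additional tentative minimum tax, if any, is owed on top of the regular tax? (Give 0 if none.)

Regular tax:
  269,000 Ft × 13% = 34,970 Ft
  299,000 Ft × 26% = 77,740 Ft
  134,000 Ft × 36% = 48,240 Ft
  10,000 Ft × 48% = 4,800 Ft
  → 165,750 Ft
  Less energy credit 91,000 Ft → 74,750 Ft

Tentative minimum tax:
  Base (adjusted book income): 585,000 Ft
  Exemption: 25% × (585,000 Ft − 372,000 Ft) = 53,250 Ft ≥ 23,000 Ft, so the exemption is fully phased out
  Base: 585,000 Ft − 0 Ft = 585,000 Ft
  585,000 Ft × 17% = 99,450 Ft

Excess of tentative minimum tax over regular tax: 99,450 Ft − 74,750 Ft = 24,700 Ft.

24,700 Ft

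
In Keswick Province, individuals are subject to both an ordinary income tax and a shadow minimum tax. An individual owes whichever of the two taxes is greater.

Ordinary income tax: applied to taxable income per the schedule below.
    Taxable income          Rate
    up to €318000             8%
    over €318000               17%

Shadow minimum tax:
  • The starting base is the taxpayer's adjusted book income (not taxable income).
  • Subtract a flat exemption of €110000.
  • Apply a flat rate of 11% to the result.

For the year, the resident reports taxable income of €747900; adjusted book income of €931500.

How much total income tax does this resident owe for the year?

Ordinary income tax:
  €318000 × 8% = €25440
  €429900 × 17% = €73083
  → €98523

Shadow minimum tax:
  Base (adjusted book income): €931500
  Less exemption €110000 → base €821500
  €821500 × 11% = €90365

€98523 > €90365, so the ordinary income tax governs.

€98523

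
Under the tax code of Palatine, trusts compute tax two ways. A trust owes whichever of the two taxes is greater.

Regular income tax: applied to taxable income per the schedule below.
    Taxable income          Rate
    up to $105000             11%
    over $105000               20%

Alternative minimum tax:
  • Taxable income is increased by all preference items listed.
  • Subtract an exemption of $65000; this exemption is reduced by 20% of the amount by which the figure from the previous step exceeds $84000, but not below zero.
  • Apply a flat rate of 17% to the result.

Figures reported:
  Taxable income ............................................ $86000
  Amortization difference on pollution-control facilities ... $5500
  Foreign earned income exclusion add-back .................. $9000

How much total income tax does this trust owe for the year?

$9460

Alternative minimum tax:
  Adjusted income: $86000 + $5500 + $9000 = $100500
  Exemption: $65000 − 20% × ($100500 − $84000) = $65000 − $3300 = $61700
  Base: $100500 − $61700 = $38800
  $38800 × 17% = $6596

Regular income tax:
  $86000 × 11% = $9460

$9460 > $6596, so the regular income tax governs.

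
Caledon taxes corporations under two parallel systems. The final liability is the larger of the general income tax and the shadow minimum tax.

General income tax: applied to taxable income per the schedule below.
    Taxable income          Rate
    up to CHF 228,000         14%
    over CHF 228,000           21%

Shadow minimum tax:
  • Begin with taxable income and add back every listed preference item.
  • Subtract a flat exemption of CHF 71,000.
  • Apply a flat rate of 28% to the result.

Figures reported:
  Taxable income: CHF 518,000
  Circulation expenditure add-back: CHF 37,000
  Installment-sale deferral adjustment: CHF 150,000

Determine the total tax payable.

General income tax:
  CHF 228,000 × 14% = CHF 31,920
  CHF 290,000 × 21% = CHF 60,900
  → CHF 92,820

Shadow minimum tax:
  Adjusted income: CHF 518,000 + CHF 37,000 + CHF 150,000 = CHF 705,000
  Less exemption CHF 71,000 → base CHF 634,000
  CHF 634,000 × 28% = CHF 177,520

CHF 177,520 > CHF 92,820, so the shadow minimum tax is the binding amount.

CHF 177,520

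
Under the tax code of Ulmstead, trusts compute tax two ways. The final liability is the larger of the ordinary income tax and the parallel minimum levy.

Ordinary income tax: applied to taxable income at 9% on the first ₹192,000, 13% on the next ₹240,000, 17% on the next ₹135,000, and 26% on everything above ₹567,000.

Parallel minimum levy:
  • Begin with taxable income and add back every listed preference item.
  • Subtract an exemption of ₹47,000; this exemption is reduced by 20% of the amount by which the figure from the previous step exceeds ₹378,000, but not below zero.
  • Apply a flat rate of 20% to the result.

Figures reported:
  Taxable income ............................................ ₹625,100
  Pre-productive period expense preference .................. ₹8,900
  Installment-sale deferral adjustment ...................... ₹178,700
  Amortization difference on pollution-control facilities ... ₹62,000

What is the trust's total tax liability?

₹174,940

Ordinary income tax:
  ₹192,000 × 9% = ₹17,280
  ₹240,000 × 13% = ₹31,200
  ₹135,000 × 17% = ₹22,950
  ₹58,100 × 26% = ₹15,106
  → ₹86,536

Parallel minimum levy:
  Adjusted income: ₹625,100 + ₹8,900 + ₹178,700 + ₹62,000 = ₹874,700
  Exemption: 20% × (₹874,700 − ₹378,000) = ₹99,340 ≥ ₹47,000, so the exemption is fully phased out
  Base: ₹874,700 − ₹0 = ₹874,700
  ₹874,700 × 20% = ₹174,940

₹174,940 > ₹86,536, so the parallel minimum levy is the binding amount.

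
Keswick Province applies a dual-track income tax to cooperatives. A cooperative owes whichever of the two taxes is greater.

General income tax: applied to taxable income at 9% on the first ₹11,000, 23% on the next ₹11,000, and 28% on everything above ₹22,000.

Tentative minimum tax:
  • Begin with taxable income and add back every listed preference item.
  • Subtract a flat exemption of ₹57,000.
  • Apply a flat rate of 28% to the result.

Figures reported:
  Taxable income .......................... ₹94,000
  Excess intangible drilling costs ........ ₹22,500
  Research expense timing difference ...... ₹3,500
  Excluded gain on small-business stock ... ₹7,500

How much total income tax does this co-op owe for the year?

₹23,680

Tentative minimum tax:
  Adjusted income: ₹94,000 + ₹22,500 + ₹3,500 + ₹7,500 = ₹127,500
  Less exemption ₹57,000 → base ₹70,500
  ₹70,500 × 28% = ₹19,740

General income tax:
  ₹11,000 × 9% = ₹990
  ₹11,000 × 23% = ₹2,530
  ₹72,000 × 28% = ₹20,160
  → ₹23,680

₹23,680 > ₹19,740, so the general income tax governs.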